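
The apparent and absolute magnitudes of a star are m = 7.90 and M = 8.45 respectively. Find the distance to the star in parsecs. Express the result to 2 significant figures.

d ≈ 7.8 pc

Distance modulus: m − M = 7.90 − (8.45) = -0.550
m − M = 5 log₁₀ d − 5
log₁₀ d = (m − M)/5 + 1 = 0.8900
d = 10^0.8900 = 7.762 pc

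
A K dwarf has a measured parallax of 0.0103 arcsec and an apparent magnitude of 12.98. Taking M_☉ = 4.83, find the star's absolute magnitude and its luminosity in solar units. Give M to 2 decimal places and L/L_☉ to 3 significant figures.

d = 1/p = 1/0.0103″ = 97.09 pc
M = m − 5 log₁₀ d + 5 = 12.98 − 5·1.9872 + 5 = 8.044
M − M_☉ = 8.044 − 4.83 = 3.214
L/L_☉ = 10^(−0.4 × 3.214) = 0.05180

M ≈ 8.04; L/L_☉ ≈ 0.0518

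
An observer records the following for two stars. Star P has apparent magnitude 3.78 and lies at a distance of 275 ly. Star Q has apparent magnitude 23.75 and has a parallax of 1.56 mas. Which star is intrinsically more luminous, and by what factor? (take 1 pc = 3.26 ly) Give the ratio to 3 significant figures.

Star P is more luminous, by a factor of 1.68×10^6.

Star P: d = 275 ly / 3.26 = 84.36 pc
Star P: M = m − 5 log₁₀ d + 5 = 3.78 − 5·1.9261 + 5 = -0.851
Star Q: p = 1.56 mas = 1.56×10^-3″ → d = 1/p = 641.0 pc
Star Q: M = m − 5 log₁₀ d + 5 = 23.75 − 5·2.8069 + 5 = 14.716
ΔM = M_P − M_Q = -0.851 − (14.716) = -15.566; smaller M is more luminous → Star P.
L ratio = 10^(0.4 |ΔM|) = 10^6.226 = 1.685×10^6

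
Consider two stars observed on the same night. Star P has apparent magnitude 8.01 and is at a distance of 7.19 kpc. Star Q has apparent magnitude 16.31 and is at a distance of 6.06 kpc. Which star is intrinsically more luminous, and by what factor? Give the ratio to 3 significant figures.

Star P: d = 7.19 kpc = 7190 pc
Star P: M = m − 5 log₁₀ d + 5 = 8.01 − 5·3.8567 + 5 = -6.274
Star Q: d = 6.06 kpc = 6060 pc
Star Q: M = m − 5 log₁₀ d + 5 = 16.31 − 5·3.7825 + 5 = 2.398
ΔM = M_P − M_Q = -6.274 − (2.398) = -8.671; smaller M is more luminous → Star P.
L ratio = 10^(0.4 |ΔM|) = 10^3.469 = 2941

Star P is more luminous, by a factor of 2940.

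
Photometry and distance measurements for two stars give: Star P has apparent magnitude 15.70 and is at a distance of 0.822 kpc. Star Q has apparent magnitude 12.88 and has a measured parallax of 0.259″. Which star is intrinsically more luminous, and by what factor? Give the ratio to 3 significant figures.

Star P is more luminous, by a factor of 3380.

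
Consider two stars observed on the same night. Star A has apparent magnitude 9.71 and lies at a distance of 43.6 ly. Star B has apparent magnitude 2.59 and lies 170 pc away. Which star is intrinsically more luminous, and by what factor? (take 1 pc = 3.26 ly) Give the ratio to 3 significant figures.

Star A: d = 43.6 ly / 3.26 = 13.37 pc
Star A: M = m − 5 log₁₀ d + 5 = 9.71 − 5·1.1263 + 5 = 9.079
Star B: M = m − 5 log₁₀ d + 5 = 2.59 − 5·2.2304 + 5 = -3.562
ΔM = M_A − M_B = 9.079 − (-3.562) = 12.641; smaller M is more luminous → Star B.
L ratio = 10^(0.4 |ΔM|) = 10^5.056 = 113900

Star B is more luminous, by a factor of 114000.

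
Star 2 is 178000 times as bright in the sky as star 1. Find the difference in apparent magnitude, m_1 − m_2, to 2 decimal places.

Pogson: Δm = −2.5 log₁₀(ratio) = −2.5 log₁₀(178000) = −2.5 × 5.2504 = -13.126
Star 2 is brighter so has the smaller magnitude: m_1 − m_2 is positive.

m_1 − m_2 ≈ 13.13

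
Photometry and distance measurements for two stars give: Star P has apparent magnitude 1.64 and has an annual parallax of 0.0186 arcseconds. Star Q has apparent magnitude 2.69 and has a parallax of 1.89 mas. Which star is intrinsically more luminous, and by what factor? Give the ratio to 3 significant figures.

Star P: d = 1/p = 1/0.0186″ = 53.76 pc
Star P: M = m − 5 log₁₀ d + 5 = 1.64 − 5·1.7305 + 5 = -2.012
Star Q: p = 1.89 mas = 1.89×10^-3″ → d = 1/p = 529.1 pc
Star Q: M = m − 5 log₁₀ d + 5 = 2.69 − 5·2.7235 + 5 = -5.928
ΔM = M_P − M_Q = -2.012 − (-5.928) = 3.915; smaller M is more luminous → Star Q.
L ratio = 10^(0.4 |ΔM|) = 10^1.566 = 36.82

Star Q is more luminous, by a factor of 36.8.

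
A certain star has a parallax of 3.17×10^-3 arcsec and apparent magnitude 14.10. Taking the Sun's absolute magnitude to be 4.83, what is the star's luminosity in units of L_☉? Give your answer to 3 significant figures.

d = 1/p = 1/3.17×10^-3″ = 315.5 pc
M = m − 5 log₁₀ d + 5 = 14.10 − 5·2.4989 + 5 = 6.605
M − M_☉ = 6.605 − 4.83 = 1.775
L/L_☉ = 10^(−0.4 × 1.775) = 0.1949

L/L_☉ ≈ 0.195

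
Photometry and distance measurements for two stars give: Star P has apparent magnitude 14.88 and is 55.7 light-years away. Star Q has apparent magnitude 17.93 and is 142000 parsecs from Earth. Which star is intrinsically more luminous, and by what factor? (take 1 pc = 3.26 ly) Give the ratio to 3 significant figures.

Star P: d = 55.7 ly / 3.26 = 17.09 pc
Star P: M = m − 5 log₁₀ d + 5 = 14.88 − 5·1.2326 + 5 = 13.717
Star Q: M = m − 5 log₁₀ d + 5 = 17.93 − 5·5.1523 + 5 = -2.831
ΔM = M_P − M_Q = 13.717 − (-2.831) = 16.548; smaller M is more luminous → Star Q.
L ratio = 10^(0.4 |ΔM|) = 10^6.619 = 4.162×10^6

Star Q is more luminous, by a factor of 4.16×10^6.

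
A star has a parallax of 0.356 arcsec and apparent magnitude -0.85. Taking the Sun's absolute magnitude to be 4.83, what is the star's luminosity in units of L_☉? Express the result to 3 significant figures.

L/L_☉ ≈ 14.8

d = 1/p = 1/0.356″ = 2.809 pc
M = m − 5 log₁₀ d + 5 = -0.85 − 5·0.4486 + 5 = 1.907
M − M_☉ = 1.907 − 4.83 = -2.923
L/L_☉ = 10^(−0.4 × -2.923) = 14.76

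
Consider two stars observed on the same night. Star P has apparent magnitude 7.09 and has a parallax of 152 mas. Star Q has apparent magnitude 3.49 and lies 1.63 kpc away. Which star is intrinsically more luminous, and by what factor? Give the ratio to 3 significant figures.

Star P: p = 152 mas = 0.152″ → d = 1/p = 6.579 pc
Star P: M = m − 5 log₁₀ d + 5 = 7.09 − 5·0.8182 + 5 = 7.999
Star Q: d = 1.63 kpc = 1630 pc
Star Q: M = m − 5 log₁₀ d + 5 = 3.49 − 5·3.2122 + 5 = -7.571
ΔM = M_P − M_Q = 7.999 − (-7.571) = 15.570; smaller M is more luminous → Star Q.
L ratio = 10^(0.4 |ΔM|) = 10^6.228 = 1.691×10^6

Star Q is more luminous, by a factor of 1.69×10^6.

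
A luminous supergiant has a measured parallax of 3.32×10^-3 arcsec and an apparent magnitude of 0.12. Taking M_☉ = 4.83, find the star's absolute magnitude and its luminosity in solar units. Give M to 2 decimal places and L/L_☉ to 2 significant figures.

d = 1/p = 1/3.32×10^-3″ = 301.2 pc
M = m − 5 log₁₀ d + 5 = 0.12 − 5·2.4789 + 5 = -7.274
M − M_☉ = -7.274 − 4.83 = -12.104
L/L_☉ = 10^(−0.4 × -12.104) = 69460

M ≈ -7.27; L/L_☉ ≈ 69000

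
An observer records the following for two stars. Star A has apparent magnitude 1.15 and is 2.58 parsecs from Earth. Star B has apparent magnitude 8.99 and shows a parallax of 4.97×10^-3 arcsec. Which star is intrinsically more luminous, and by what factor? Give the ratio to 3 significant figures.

Star A: M = m − 5 log₁₀ d + 5 = 1.15 − 5·0.4116 + 5 = 4.092
Star B: d = 1/p = 1/4.97×10^-3″ = 201.2 pc
Star B: M = m − 5 log₁₀ d + 5 = 8.99 − 5·2.3036 + 5 = 2.472
ΔM = M_A − M_B = 4.092 − (2.472) = 1.620; smaller M is more luminous → Star B.
L ratio = 10^(0.4 |ΔM|) = 10^0.648 = 4.447

Star B is more luminous, by a factor of 4.45.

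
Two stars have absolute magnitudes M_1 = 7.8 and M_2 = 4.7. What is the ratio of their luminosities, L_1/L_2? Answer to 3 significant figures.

ΔM = M_1 − M_2 = 3.1
L_1/L_2 = 10^(−0.4 ΔM) = 10^-1.240 = 0.05754

L_1/L_2 ≈ 0.0575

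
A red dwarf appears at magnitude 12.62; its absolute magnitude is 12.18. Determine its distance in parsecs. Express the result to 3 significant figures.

Distance modulus: m − M = 12.62 − (12.18) = 0.440
m − M = 5 log₁₀ d − 5
log₁₀ d = (m − M)/5 + 1 = 1.0880
d = 10^1.0880 = 12.25 pc

d ≈ 12.2 pc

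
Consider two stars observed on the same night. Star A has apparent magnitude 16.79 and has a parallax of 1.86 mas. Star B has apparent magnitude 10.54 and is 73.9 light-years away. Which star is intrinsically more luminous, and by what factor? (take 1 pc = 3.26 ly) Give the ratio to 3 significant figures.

Star A is more luminous, by a factor of 1.78.

Star A: p = 1.86 mas = 1.86×10^-3″ → d = 1/p = 537.6 pc
Star A: M = m − 5 log₁₀ d + 5 = 16.79 − 5·2.7305 + 5 = 8.138
Star B: d = 73.9 ly / 3.26 = 22.67 pc
Star B: M = m − 5 log₁₀ d + 5 = 10.54 − 5·1.3554 + 5 = 8.763
ΔM = M_A − M_B = 8.138 − (8.763) = -0.625; smaller M is more luminous → Star A.
L ratio = 10^(0.4 |ΔM|) = 10^0.250 = 1.779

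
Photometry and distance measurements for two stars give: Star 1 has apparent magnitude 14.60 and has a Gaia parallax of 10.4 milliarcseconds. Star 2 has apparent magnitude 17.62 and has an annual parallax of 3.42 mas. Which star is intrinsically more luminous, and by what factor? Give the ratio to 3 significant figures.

Star 1: p = 10.4 mas = 0.0104″ → d = 1/p = 96.15 pc
Star 1: M = m − 5 log₁₀ d + 5 = 14.60 − 5·1.9830 + 5 = 9.685
Star 2: p = 3.42 mas = 3.42×10^-3″ → d = 1/p = 292.4 pc
Star 2: M = m − 5 log₁₀ d + 5 = 17.62 − 5·2.4660 + 5 = 10.290
ΔM = M_1 − M_2 = 9.685 − (10.290) = -0.605; smaller M is more luminous → Star 1.
L ratio = 10^(0.4 |ΔM|) = 10^0.242 = 1.746

Star 1 is more luminous, by a factor of 1.75.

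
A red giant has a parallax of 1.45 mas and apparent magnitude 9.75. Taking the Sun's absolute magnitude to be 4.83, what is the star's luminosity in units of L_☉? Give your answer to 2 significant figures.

L/L_☉ ≈ 51

d = 1/p = 1000/1.45 mas = 689.7 pc
M = m − 5 log₁₀ d + 5 = 9.75 − 5·2.8386 + 5 = 0.557
M − M_☉ = 0.557 − 4.83 = -4.273
L/L_☉ = 10^(−0.4 × -4.273) = 51.20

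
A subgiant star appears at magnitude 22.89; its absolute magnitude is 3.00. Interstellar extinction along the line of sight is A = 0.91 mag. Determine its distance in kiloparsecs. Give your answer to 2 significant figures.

m − M = 5 log₁₀(d/10 pc) + A  ⇒  22.89 − (3.00) − 0.91 = 5 log₁₀(d/10)
18.980 = 5 log₁₀(d/10)
log₁₀ d = (m − M − A)/5 + 1 = 4.7960
d = 10^4.7960 = 62520 pc
= 62.52 kpc

d ≈ 63 kpc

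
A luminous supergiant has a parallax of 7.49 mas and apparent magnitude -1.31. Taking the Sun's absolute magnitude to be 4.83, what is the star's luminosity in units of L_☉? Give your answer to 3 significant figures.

d = 1/p = 1000/7.49 mas = 133.5 pc
M = m − 5 log₁₀ d + 5 = -1.31 − 5·2.1255 + 5 = -6.938
M − M_☉ = -6.938 − 4.83 = -11.768
L/L_☉ = 10^(−0.4 × -11.768) = 50940

L/L_☉ ≈ 50900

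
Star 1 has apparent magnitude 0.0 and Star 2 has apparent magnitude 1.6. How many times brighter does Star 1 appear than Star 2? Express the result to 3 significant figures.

Δm = 0.0 − (1.6) = -1.6
Flux ratio = 10^(−0.4 Δm) = 10^(−0.4 × -1.6) = 10^0.640 = 4.365

4.37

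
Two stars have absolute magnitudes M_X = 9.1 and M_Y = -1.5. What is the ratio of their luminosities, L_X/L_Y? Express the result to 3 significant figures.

L_X/L_Y ≈ 5.75×10^-5

ΔM = M_X − M_Y = 10.6
L_X/L_Y = 10^(−0.4 ΔM) = 10^-4.240 = 5.754×10^-5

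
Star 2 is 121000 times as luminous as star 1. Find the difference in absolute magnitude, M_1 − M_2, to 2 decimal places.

M_1 − M_2 ≈ 12.71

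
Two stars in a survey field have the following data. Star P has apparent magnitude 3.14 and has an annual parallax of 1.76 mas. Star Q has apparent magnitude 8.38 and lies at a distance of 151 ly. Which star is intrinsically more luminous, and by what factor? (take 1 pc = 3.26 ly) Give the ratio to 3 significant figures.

Star P is more luminous, by a factor of 18800.

Star P: p = 1.76 mas = 1.76×10^-3″ → d = 1/p = 568.2 pc
Star P: M = m − 5 log₁₀ d + 5 = 3.14 − 5·2.7545 + 5 = -5.632
Star Q: d = 151 ly / 3.26 = 46.32 pc
Star Q: M = m − 5 log₁₀ d + 5 = 8.38 − 5·1.6658 + 5 = 5.051
ΔM = M_P − M_Q = -5.632 − (5.051) = -10.684; smaller M is more luminous → Star P.
L ratio = 10^(0.4 |ΔM|) = 10^4.273 = 18770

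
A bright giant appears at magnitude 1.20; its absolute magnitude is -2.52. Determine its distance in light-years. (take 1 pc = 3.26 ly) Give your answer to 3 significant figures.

d ≈ 181 ly

μ = m − M = 3.720
m − M = 5 log₁₀ d − 5
log₁₀ d = (m − M)/5 + 1 = 1.7440
d = 10^1.7440 = 55.46 pc
= 180.8 ly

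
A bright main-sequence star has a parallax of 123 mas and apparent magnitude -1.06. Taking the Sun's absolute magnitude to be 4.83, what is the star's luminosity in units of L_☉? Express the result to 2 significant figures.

L/L_☉ ≈ 150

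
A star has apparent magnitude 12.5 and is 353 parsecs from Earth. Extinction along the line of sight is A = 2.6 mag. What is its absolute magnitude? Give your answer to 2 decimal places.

5 log₁₀(d/10 pc) = 5 log₁₀(353.0) − 5 = 7.739
M = m − 5 log₁₀(d/10) − A = 12.5 − 7.739 − 2.6 = 2.161

M ≈ 2.16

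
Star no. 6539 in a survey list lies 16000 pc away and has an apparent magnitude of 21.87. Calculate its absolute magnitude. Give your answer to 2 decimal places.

M ≈ 5.85

5 log₁₀(d/10 pc) = 5 log₁₀(16000) − 5 = 16.021
M = m − 5 log₁₀(d/10) = 21.87 − 16.021 = 5.849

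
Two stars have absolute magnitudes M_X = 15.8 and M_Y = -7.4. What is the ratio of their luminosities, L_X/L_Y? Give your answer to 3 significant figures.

ΔM = M_X − M_Y = 23.2
L_X/L_Y = 10^(−0.4 ΔM) = 10^-9.280 = 5.248×10^-10

L_X/L_Y ≈ 5.25×10^-10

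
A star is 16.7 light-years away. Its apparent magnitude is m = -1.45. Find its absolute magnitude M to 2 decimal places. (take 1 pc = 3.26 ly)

d = 16.7 ly / 3.26 = 5.123 pc
5 log₁₀(d/10 pc) = 5 log₁₀(5.123) − 5 = -1.453
M = m − 5 log₁₀(d/10) = -1.45 + 1.453 = 0.003

M ≈ 0.00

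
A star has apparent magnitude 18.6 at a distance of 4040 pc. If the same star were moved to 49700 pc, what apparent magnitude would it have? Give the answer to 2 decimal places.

m ≈ 24.05

Flux ∝ 1/d², so Δm = 5 log₁₀(d₂/d₁) = 5 log₁₀(49700/4040) = 5.450
m₂ = m₁ + Δm = 18.6 + (5.450) = 24.050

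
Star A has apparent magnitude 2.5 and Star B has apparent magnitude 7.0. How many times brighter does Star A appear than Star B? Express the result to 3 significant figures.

63.1

Magnitude difference = -4.5
Flux ratio = 10^(−0.4 Δm) = 10^(−0.4 × -4.5) = 10^1.800 = 63.10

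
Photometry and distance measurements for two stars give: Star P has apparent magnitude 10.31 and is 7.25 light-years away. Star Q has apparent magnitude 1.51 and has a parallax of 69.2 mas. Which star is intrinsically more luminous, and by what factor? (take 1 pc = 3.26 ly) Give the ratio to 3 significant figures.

Star Q is more luminous, by a factor of 140000.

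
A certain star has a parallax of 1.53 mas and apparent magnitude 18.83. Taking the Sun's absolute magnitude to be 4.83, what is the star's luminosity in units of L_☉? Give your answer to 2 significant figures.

L/L_☉ ≈ 0.011

d = 1/p = 1000/1.53 mas = 653.6 pc
M = m − 5 log₁₀ d + 5 = 18.83 − 5·2.8153 + 5 = 9.753
M − M_☉ = 9.753 − 4.83 = 4.923
L/L_☉ = 10^(−0.4 × 4.923) = 0.01073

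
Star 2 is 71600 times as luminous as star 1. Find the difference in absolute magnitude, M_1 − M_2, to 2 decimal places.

Pogson: ΔM = −2.5 log₁₀(ratio) = −2.5 log₁₀(71600) = −2.5 × 4.8549 = -12.137
Star 2 is brighter so has the smaller magnitude: M_1 − M_2 is positive.

M_1 − M_2 ≈ 12.14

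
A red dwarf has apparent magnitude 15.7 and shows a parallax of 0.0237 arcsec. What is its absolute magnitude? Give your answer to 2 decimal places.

M ≈ 12.57

d = 1/p = 1/0.0237″ = 42.19 pc
5 log₁₀(d/10 pc) = 5 log₁₀(42.19) − 5 = 3.126
M = m − 5 log₁₀(d/10) = 15.7 − 3.126 = 12.574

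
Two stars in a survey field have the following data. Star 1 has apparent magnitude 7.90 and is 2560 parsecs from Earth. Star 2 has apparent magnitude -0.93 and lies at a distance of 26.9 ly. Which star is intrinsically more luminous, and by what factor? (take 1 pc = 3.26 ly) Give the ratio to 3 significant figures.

Star 1 is more luminous, by a factor of 28.3.

Star 1: M = m − 5 log₁₀ d + 5 = 7.90 − 5·3.4082 + 5 = -4.141
Star 2: d = 26.9 ly / 3.26 = 8.252 pc
Star 2: M = m − 5 log₁₀ d + 5 = -0.93 − 5·0.9165 + 5 = -0.513
ΔM = M_1 − M_2 = -4.141 − (-0.513) = -3.629; smaller M is more luminous → Star 1.
L ratio = 10^(0.4 |ΔM|) = 10^1.451 = 28.28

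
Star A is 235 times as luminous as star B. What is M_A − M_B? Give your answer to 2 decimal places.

M_A − M_B ≈ -5.93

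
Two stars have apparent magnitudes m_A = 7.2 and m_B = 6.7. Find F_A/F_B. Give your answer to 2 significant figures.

Magnitude difference = 0.5
Flux ratio = 10^(−0.4 Δm) = 10^(−0.4 × 0.5) = 10^-0.200 = 0.6310

F_A/F_B ≈ 0.63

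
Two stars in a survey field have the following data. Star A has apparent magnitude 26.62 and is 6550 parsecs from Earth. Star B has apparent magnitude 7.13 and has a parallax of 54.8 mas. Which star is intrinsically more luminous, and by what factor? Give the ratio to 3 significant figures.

Star A: M = m − 5 log₁₀ d + 5 = 26.62 − 5·3.8162 + 5 = 12.539
Star B: p = 54.8 mas = 0.0548″ → d = 1/p = 18.25 pc
Star B: M = m − 5 log₁₀ d + 5 = 7.13 − 5·1.2612 + 5 = 5.824
ΔM = M_A − M_B = 12.539 − (5.824) = 6.715; smaller M is more luminous → Star B.
L ratio = 10^(0.4 |ΔM|) = 10^2.686 = 485.2

Star B is more luminous, by a factor of 485.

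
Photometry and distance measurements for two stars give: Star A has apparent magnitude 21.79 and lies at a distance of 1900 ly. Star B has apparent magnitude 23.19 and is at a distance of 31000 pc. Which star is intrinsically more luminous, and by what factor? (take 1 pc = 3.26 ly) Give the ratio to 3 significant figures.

Star B is more luminous, by a factor of 779.

Star A: d = 1900 ly / 3.26 = 582.8 pc
Star A: M = m − 5 log₁₀ d + 5 = 21.79 − 5·2.7655 + 5 = 12.962
Star B: M = m − 5 log₁₀ d + 5 = 23.19 − 5·4.4914 + 5 = 5.733
ΔM = M_A − M_B = 12.962 − (5.733) = 7.229; smaller M is more luminous → Star B.
L ratio = 10^(0.4 |ΔM|) = 10^2.892 = 779.2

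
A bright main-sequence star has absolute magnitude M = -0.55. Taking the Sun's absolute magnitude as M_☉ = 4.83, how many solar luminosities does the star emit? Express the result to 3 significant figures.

M − M_☉ = -0.55 − 4.83 = -5.380
L/L_☉ = 10^(−0.4 (M − M_☉)) = 10^2.152 = 141.9

L/L_☉ ≈ 142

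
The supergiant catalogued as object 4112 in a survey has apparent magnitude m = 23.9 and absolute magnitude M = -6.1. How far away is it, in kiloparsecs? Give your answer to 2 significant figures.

d ≈ 10000 kpc

Distance modulus: m − M = 23.9 − (-6.1) = 30.000
m − M = 5 log₁₀ d − 5
log₁₀ d = (m − M)/5 + 1 = 7.0000
d = 10^7.0000 = 1.000×10^7 pc
= 10000 kpc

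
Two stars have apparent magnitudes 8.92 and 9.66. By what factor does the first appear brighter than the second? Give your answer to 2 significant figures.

Δm = 8.92 − (9.66) = -0.74
Flux ratio = 10^(−0.4 Δm) = 10^(−0.4 × -0.74) = 10^0.296 = 1.977

2.0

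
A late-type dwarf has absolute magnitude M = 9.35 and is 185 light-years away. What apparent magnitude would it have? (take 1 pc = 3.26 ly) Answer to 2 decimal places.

d = 185 ly / 3.26 = 56.75 pc
m = M + 5 log₁₀ d − 5 = 9.35 + 5·1.7540 − 5 = 13.120

m ≈ 13.12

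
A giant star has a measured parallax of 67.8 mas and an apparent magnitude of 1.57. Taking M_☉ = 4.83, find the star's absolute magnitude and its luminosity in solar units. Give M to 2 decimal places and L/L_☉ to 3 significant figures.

M ≈ 0.73; L/L_☉ ≈ 43.8

d = 1/p = 1000/67.8 mas = 14.75 pc
M = m − 5 log₁₀ d + 5 = 1.57 − 5·1.1688 + 5 = 0.726
M − M_☉ = 0.726 − 4.83 = -4.104
L/L_☉ = 10^(−0.4 × -4.104) = 43.81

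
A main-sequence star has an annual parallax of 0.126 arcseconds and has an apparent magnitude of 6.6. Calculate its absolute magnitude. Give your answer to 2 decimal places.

d = 1/p = 1/0.126″ = 7.937 pc
5 log₁₀(d/10 pc) = 5 log₁₀(7.937) − 5 = -0.502
M = m − 5 log₁₀(d/10) = 6.6 + 0.502 = 7.102

M ≈ 7.10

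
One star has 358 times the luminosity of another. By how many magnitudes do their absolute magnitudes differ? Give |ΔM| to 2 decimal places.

Pogson: ΔM = −2.5 log₁₀(ratio) = −2.5 log₁₀(358) = −2.5 × 2.5539 = -6.385

|ΔM| ≈ 6.38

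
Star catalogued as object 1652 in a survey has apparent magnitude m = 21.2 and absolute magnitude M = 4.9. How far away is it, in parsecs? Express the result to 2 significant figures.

Distance modulus: m − M = 21.2 − (4.9) = 16.300
m − M = 5 log₁₀ d − 5
log₁₀ d = (m − M)/5 + 1 = 4.2600
d = 10^4.2600 = 18200 pc

d ≈ 18000 pc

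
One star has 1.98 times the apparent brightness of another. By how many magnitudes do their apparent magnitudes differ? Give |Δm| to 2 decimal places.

|Δm| ≈ 0.74

Pogson: Δm = −2.5 log₁₀(ratio) = −2.5 log₁₀(1.98) = −2.5 × 0.2967 = -0.742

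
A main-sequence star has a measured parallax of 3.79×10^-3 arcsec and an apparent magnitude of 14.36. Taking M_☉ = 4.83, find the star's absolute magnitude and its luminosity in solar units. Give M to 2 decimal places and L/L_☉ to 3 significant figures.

M ≈ 7.25; L/L_☉ ≈ 0.107

d = 1/p = 1/3.79×10^-3″ = 263.9 pc
M = m − 5 log₁₀ d + 5 = 14.36 − 5·2.4214 + 5 = 7.253
M − M_☉ = 7.253 − 4.83 = 2.423
L/L_☉ = 10^(−0.4 × 2.423) = 0.1073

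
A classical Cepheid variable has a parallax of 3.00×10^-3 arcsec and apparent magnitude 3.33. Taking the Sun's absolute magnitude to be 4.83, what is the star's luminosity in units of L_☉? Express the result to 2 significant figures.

d = 1/p = 1/3.00×10^-3″ = 333.3 pc
M = m − 5 log₁₀ d + 5 = 3.33 − 5·2.5229 + 5 = -4.284
M − M_☉ = -4.284 − 4.83 = -9.114
L/L_☉ = 10^(−0.4 × -9.114) = 4423

L/L_☉ ≈ 4400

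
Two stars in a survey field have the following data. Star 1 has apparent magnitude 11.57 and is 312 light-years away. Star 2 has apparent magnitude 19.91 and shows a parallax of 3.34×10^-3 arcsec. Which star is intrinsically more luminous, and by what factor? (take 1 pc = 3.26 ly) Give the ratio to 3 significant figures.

Star 1 is more luminous, by a factor of 221.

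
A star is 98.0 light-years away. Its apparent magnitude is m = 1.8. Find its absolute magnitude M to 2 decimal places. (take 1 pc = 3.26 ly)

M ≈ -0.59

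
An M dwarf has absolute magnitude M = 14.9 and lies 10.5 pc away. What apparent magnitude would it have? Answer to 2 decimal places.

m ≈ 15.01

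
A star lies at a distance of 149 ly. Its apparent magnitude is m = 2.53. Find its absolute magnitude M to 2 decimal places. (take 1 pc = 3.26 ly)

M ≈ -0.77

d = 149 ly / 3.26 = 45.71 pc
5 log₁₀(d/10 pc) = 5 log₁₀(45.71) − 5 = 3.300
M = m − 5 log₁₀(d/10) = 2.53 − 3.300 = -0.770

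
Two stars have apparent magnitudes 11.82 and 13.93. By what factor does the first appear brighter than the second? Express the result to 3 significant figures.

6.98

Magnitude difference = -2.11
Flux ratio = 10^(−0.4 Δm) = 10^(−0.4 × -2.11) = 10^0.844 = 6.982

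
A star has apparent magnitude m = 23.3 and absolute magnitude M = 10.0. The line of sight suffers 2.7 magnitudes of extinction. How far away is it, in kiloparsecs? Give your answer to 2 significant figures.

d ≈ 1.3 kpc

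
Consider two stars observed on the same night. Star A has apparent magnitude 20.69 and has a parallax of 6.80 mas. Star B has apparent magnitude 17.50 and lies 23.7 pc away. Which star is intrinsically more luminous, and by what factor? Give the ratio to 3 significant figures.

Star A: p = 6.80 mas = 6.80×10^-3″ → d = 1/p = 147.1 pc
Star A: M = m − 5 log₁₀ d + 5 = 20.69 − 5·2.1675 + 5 = 14.853
Star B: M = m − 5 log₁₀ d + 5 = 17.50 − 5·1.3747 + 5 = 15.626
ΔM = M_A − M_B = 14.853 − (15.626) = -0.774; smaller M is more luminous → Star A.
L ratio = 10^(0.4 |ΔM|) = 10^0.309 = 2.039

Star A is more luminous, by a factor of 2.04.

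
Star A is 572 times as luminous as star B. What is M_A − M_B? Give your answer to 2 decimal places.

M_A − M_B ≈ -6.89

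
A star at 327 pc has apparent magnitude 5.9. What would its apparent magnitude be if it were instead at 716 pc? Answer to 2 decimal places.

m ≈ 7.60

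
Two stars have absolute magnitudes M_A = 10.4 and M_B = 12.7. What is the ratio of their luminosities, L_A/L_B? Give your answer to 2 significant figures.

L_A/L_B ≈ 8.3

ΔM = M_A − M_B = -2.3
L_A/L_B = 10^(−0.4 ΔM) = 10^0.920 = 8.318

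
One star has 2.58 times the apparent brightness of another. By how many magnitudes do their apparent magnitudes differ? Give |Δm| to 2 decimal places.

|Δm| ≈ 1.03

Pogson: Δm = −2.5 log₁₀(ratio) = −2.5 log₁₀(2.58) = −2.5 × 0.4116 = -1.029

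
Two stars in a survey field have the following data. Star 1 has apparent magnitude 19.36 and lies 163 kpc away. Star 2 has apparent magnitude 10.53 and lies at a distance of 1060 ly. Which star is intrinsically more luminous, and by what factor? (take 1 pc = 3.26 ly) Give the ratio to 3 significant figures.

Star 1 is more luminous, by a factor of 73.8.

Star 1: d = 163 kpc = 163000 pc
Star 1: M = m − 5 log₁₀ d + 5 = 19.36 − 5·5.2122 + 5 = -1.701
Star 2: d = 1060 ly / 3.26 = 325.2 pc
Star 2: M = m − 5 log₁₀ d + 5 = 10.53 − 5·2.5121 + 5 = 2.970
ΔM = M_1 − M_2 = -1.701 − (2.970) = -4.670; smaller M is more luminous → Star 1.
L ratio = 10^(0.4 |ΔM|) = 10^1.868 = 73.82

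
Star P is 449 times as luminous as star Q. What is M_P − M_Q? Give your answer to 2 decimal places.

Pogson: ΔM = −2.5 log₁₀(ratio) = −2.5 log₁₀(449) = −2.5 × 2.6522 = -6.631
Star P is brighter, so it has the smaller magnitude: the difference is negative.

M_P − M_Q ≈ -6.63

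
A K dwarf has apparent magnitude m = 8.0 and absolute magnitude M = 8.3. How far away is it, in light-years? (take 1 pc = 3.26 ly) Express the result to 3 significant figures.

d ≈ 28.4 ly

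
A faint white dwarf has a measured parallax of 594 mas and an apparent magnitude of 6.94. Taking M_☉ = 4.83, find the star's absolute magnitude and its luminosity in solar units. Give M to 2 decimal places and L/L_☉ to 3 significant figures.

M ≈ 10.81; L/L_☉ ≈ 4.06×10^-3

d = 1/p = 1000/594 mas = 1.684 pc
M = m − 5 log₁₀ d + 5 = 6.94 − 5·0.2262 + 5 = 10.809
M − M_☉ = 10.809 − 4.83 = 5.979
L/L_☉ = 10^(−0.4 × 5.979) = 4.059×10^-3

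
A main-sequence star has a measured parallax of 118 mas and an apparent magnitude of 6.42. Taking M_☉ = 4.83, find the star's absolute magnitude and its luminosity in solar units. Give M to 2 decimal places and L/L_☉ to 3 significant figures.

M ≈ 6.78; L/L_☉ ≈ 0.166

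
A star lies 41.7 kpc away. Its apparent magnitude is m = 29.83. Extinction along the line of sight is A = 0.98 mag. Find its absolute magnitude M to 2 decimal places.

M ≈ 10.75

d = 41.7 kpc = 41700 pc
5 log₁₀(d/10 pc) = 5 log₁₀(41700) − 5 = 18.101
M = m − 5 log₁₀(d/10) − A = 29.83 − 18.101 − 0.98 = 10.749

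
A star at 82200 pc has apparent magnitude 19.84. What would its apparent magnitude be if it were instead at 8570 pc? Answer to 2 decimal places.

Flux ∝ 1/d², so Δm = 5 log₁₀(d₂/d₁) = 5 log₁₀(8570/82200) = -4.909
m₂ = m₁ + Δm = 19.84 + (-4.909) = 14.931

m ≈ 14.93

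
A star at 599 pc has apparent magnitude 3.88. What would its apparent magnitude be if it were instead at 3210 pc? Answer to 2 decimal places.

m ≈ 7.53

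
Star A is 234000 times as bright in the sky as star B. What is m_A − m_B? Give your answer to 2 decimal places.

Pogson: Δm = −2.5 log₁₀(ratio) = −2.5 log₁₀(234000) = −2.5 × 5.3692 = -13.423
Star A is brighter, so it has the smaller magnitude: the difference is negative.

m_A − m_B ≈ -13.42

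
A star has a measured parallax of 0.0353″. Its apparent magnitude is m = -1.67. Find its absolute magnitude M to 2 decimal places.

M ≈ -3.93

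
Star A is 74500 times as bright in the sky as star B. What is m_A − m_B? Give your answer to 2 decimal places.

m_A − m_B ≈ -12.18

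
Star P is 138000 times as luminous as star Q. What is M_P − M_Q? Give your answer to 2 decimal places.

Pogson: ΔM = −2.5 log₁₀(ratio) = −2.5 log₁₀(138000) = −2.5 × 5.1399 = -12.850
Star P is brighter, so it has the smaller magnitude: the difference is negative.

M_P − M_Q ≈ -12.85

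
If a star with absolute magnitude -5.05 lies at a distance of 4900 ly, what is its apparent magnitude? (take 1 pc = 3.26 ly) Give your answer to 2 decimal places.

m ≈ 5.83

d = 4900 ly / 3.26 = 1503 pc
m = M + 5 log₁₀ d − 5 = -5.05 + 5·3.1770 − 5 = 5.835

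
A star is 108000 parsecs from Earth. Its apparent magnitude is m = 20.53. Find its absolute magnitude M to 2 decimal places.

5 log₁₀(d/10 pc) = 5 log₁₀(108000) − 5 = 20.167
M = m − 5 log₁₀(d/10) = 20.53 − 20.167 = 0.363

M ≈ 0.36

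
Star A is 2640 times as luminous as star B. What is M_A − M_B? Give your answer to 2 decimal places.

M_A − M_B ≈ -8.55

Pogson: ΔM = −2.5 log₁₀(ratio) = −2.5 log₁₀(2640) = −2.5 × 3.4216 = -8.554
Star A is brighter, so it has the smaller magnitude: the difference is negative.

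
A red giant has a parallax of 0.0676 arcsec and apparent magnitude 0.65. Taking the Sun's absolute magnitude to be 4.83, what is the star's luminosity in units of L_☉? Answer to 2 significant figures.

d = 1/p = 1/0.0676″ = 14.79 pc
M = m − 5 log₁₀ d + 5 = 0.65 − 5·1.1701 + 5 = -0.200
M − M_☉ = -0.200 − 4.83 = -5.030
L/L_☉ = 10^(−0.4 × -5.030) = 102.8

L/L_☉ ≈ 100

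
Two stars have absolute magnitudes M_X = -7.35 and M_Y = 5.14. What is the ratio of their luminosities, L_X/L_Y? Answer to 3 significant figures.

ΔM = M_X − M_Y = -12.49
L_X/L_Y = 10^(−0.4 ΔM) = 10^4.996 = 99080

L_X/L_Y ≈ 99100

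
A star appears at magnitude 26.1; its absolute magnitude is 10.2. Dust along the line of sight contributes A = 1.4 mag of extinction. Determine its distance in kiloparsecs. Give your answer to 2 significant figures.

d ≈ 7.9 kpc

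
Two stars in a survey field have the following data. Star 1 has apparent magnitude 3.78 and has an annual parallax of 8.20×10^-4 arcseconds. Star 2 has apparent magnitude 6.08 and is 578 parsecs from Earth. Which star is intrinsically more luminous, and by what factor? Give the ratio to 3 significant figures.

Star 1 is more luminous, by a factor of 37.0.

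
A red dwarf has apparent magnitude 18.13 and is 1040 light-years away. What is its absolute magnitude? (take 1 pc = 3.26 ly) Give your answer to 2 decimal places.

d = 1040 ly / 3.26 = 319.0 pc
5 log₁₀(d/10 pc) = 5 log₁₀(319.0) − 5 = 7.519
M = m − 5 log₁₀(d/10) = 18.13 − 7.519 = 10.611

M ≈ 10.61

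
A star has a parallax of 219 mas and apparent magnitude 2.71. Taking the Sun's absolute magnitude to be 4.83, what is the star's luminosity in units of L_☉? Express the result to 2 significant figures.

d = 1/p = 1000/219 mas = 4.566 pc
M = m − 5 log₁₀ d + 5 = 2.71 − 5·0.6596 + 5 = 4.412
M − M_☉ = 4.412 − 4.83 = -0.418
L/L_☉ = 10^(−0.4 × -0.418) = 1.469

L/L_☉ ≈ 1.5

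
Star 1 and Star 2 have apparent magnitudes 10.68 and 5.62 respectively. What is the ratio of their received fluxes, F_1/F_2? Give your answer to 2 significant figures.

Magnitude difference = 5.06
Flux ratio = 10^(−0.4 Δm) = 10^(−0.4 × 5.06) = 10^-2.024 = 9.462×10^-3

F_1/F_2 ≈ 9.5×10^-3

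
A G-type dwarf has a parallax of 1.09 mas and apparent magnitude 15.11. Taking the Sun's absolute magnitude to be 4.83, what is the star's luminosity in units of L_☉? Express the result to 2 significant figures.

L/L_☉ ≈ 0.65

d = 1/p = 1000/1.09 mas = 917.4 pc
M = m − 5 log₁₀ d + 5 = 15.11 − 5·2.9626 + 5 = 5.297
M − M_☉ = 5.297 − 4.83 = 0.467
L/L_☉ = 10^(−0.4 × 0.467) = 0.6503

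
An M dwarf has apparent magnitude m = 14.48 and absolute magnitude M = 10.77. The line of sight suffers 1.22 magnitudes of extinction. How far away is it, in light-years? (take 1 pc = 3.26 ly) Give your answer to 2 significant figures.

d ≈ 100 ly

m − M = 5 log₁₀(d/10 pc) + A  ⇒  14.48 − (10.77) − 1.22 = 5 log₁₀(d/10)
2.490 = 5 log₁₀(d/10)
log₁₀ d = (m − M − A)/5 + 1 = 1.4980
d = 10^1.4980 = 31.48 pc
= 102.6 ly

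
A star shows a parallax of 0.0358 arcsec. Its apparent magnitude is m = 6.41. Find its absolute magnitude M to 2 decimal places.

M ≈ 4.18

d = 1/p = 1/0.0358″ = 27.93 pc
5 log₁₀(d/10 pc) = 5 log₁₀(27.93) − 5 = 2.231
M = m − 5 log₁₀(d/10) = 6.41 − 2.231 = 4.179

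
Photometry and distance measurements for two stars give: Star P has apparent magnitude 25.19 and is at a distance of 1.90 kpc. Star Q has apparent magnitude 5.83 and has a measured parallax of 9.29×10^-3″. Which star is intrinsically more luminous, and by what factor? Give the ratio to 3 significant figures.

Star Q is more luminous, by a factor of 178000.

Star P: d = 1.90 kpc = 1900 pc
Star P: M = m − 5 log₁₀ d + 5 = 25.19 − 5·3.2788 + 5 = 13.796
Star Q: d = 1/p = 1/9.29×10^-3″ = 107.6 pc
Star Q: M = m − 5 log₁₀ d + 5 = 5.83 − 5·2.0320 + 5 = 0.670
ΔM = M_P − M_Q = 13.796 − (0.670) = 13.126; smaller M is more luminous → Star Q.
L ratio = 10^(0.4 |ΔM|) = 10^5.250 = 178000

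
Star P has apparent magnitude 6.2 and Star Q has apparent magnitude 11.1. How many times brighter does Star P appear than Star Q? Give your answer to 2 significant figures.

91

Magnitude difference = -4.9
Flux ratio = 10^(−0.4 Δm) = 10^(−0.4 × -4.9) = 10^1.960 = 91.20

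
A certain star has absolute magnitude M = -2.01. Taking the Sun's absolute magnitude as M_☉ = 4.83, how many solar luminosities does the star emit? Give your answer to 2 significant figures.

L/L_☉ ≈ 540

M − M_☉ = -2.01 − 4.83 = -6.840
L/L_☉ = 10^(−0.4 (M − M_☉)) = 10^2.736 = 544.5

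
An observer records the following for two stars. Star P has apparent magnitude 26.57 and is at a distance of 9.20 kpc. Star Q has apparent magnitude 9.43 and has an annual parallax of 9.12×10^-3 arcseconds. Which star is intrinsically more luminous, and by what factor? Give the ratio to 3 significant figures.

Star Q is more luminous, by a factor of 1020.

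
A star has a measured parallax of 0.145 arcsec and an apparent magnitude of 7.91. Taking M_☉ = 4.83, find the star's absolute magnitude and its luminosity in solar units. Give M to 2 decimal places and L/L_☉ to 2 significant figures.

d = 1/p = 1/0.145″ = 6.897 pc
M = m − 5 log₁₀ d + 5 = 7.91 − 5·0.8386 + 5 = 8.717
M − M_☉ = 8.717 − 4.83 = 3.887
L/L_☉ = 10^(−0.4 × 3.887) = 0.02788

M ≈ 8.72; L/L_☉ ≈ 0.028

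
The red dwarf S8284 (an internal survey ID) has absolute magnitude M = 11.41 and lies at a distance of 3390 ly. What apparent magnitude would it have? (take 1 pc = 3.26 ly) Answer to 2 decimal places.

m ≈ 21.49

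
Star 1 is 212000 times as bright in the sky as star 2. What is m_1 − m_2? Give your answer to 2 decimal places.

Pogson: Δm = −2.5 log₁₀(ratio) = −2.5 log₁₀(212000) = −2.5 × 5.3263 = -13.316
Star 1 is brighter, so it has the smaller magnitude: the difference is negative.

m_1 − m_2 ≈ -13.32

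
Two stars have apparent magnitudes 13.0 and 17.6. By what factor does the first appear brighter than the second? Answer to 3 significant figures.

Δm = 13.0 − (17.6) = -4.6
Flux ratio = 10^(−0.4 Δm) = 10^(−0.4 × -4.6) = 10^1.840 = 69.18

69.2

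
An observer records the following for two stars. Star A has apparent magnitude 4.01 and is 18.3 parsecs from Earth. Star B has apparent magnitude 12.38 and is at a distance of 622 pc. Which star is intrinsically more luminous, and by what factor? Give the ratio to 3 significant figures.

Star A is more luminous, by a factor of 1.93.

Star A: M = m − 5 log₁₀ d + 5 = 4.01 − 5·1.2625 + 5 = 2.698
Star B: M = m − 5 log₁₀ d + 5 = 12.38 − 5·2.7938 + 5 = 3.411
ΔM = M_A − M_B = 2.698 − (3.411) = -0.713; smaller M is more luminous → Star A.
L ratio = 10^(0.4 |ΔM|) = 10^0.285 = 1.929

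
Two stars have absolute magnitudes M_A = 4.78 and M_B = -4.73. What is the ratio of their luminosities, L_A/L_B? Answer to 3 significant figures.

ΔM = M_A − M_B = 9.51
L_A/L_B = 10^(−0.4 ΔM) = 10^-3.804 = 1.570×10^-4

L_A/L_B ≈ 1.57×10^-4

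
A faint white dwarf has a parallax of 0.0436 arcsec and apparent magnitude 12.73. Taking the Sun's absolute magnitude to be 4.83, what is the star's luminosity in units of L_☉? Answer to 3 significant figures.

d = 1/p = 1/0.0436″ = 22.94 pc
M = m − 5 log₁₀ d + 5 = 12.73 − 5·1.3605 + 5 = 10.927
M − M_☉ = 10.927 − 4.83 = 6.097
L/L_☉ = 10^(−0.4 × 6.097) = 3.639×10^-3

L/L_☉ ≈ 3.64×10^-3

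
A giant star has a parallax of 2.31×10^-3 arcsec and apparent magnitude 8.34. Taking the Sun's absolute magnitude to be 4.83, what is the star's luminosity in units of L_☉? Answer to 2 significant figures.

L/L_☉ ≈ 74

d = 1/p = 1/2.31×10^-3″ = 432.9 pc
M = m − 5 log₁₀ d + 5 = 8.34 − 5·2.6364 + 5 = 0.158
M − M_☉ = 0.158 − 4.83 = -4.672
L/L_☉ = 10^(−0.4 × -4.672) = 73.92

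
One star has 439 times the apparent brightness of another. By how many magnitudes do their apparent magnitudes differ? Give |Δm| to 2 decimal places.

|Δm| ≈ 6.61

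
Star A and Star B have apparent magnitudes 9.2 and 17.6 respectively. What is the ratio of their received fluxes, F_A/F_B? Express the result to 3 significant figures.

Δm = 9.2 − (17.6) = -8.4
Flux ratio = 10^(−0.4 Δm) = 10^(−0.4 × -8.4) = 10^3.360 = 2291

F_A/F_B ≈ 2290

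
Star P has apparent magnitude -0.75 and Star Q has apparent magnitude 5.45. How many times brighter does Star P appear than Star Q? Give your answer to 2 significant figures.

300

Magnitude difference = -6.20
Flux ratio = 10^(−0.4 Δm) = 10^(−0.4 × -6.20) = 10^2.480 = 302.0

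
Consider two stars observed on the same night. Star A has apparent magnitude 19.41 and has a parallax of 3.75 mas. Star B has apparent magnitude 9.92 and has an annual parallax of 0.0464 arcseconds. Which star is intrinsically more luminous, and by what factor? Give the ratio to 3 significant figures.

Star A: p = 3.75 mas = 3.75×10^-3″ → d = 1/p = 266.7 pc
Star A: M = m − 5 log₁₀ d + 5 = 19.41 − 5·2.4260 + 5 = 12.280
Star B: d = 1/p = 1/0.0464″ = 21.55 pc
Star B: M = m − 5 log₁₀ d + 5 = 9.92 − 5·1.3335 + 5 = 8.253
ΔM = M_A − M_B = 12.280 − (8.253) = 4.028; smaller M is more luminous → Star B.
L ratio = 10^(0.4 |ΔM|) = 10^1.611 = 40.83

Star B is more luminous, by a factor of 40.8.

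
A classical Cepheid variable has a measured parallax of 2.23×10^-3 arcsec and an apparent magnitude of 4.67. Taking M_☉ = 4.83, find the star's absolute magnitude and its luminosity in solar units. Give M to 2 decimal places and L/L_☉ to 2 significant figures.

d = 1/p = 1/2.23×10^-3″ = 448.4 pc
M = m − 5 log₁₀ d + 5 = 4.67 − 5·2.6517 + 5 = -3.588
M − M_☉ = -3.588 − 4.83 = -8.418
L/L_☉ = 10^(−0.4 × -8.418) = 2330

M ≈ -3.59; L/L_☉ ≈ 2300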